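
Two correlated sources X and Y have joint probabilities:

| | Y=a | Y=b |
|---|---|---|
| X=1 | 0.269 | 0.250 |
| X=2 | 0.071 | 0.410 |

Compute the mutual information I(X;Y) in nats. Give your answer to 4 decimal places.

0.0803 nats

Marginals: p(X) = (0.5190, 0.4810), p(Y) = (0.3400, 0.6600).
I(X;Y) = H(X) + H(Y) − H(X,Y).
H(X) = 0.6924, H(Y) = 0.6410, H(X,Y) = 1.2531.
I(X;Y) = 0.6924 + 0.6410 − 1.2531 = 0.0803 nats.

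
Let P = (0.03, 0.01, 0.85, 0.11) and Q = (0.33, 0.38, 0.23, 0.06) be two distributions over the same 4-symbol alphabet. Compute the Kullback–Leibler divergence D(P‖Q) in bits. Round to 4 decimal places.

1.5429 bits

D(P‖Q) = Σ p·log₂(p/q).
  0.03·log₂(0.03/0.33) = -0.10378
  0.01·log₂(0.01/0.38) = -0.05248
  0.85·log₂(0.85/0.23) = 1.60295
  0.11·log₂(0.11/0.06) = 0.09619
D(P‖Q) = 1.5429 bits.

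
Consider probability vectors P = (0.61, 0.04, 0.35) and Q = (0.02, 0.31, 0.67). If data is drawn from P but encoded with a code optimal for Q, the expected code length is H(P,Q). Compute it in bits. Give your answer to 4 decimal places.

H(P,Q) = −Σ p·log₂ q.
  −0.61·log₂(0.02) = 3.44275
  −0.04·log₂(0.31) = 0.06759
  −0.35·log₂(0.67) = 0.20222
H(P,Q) = 3.7126 bits.

3.7126 bits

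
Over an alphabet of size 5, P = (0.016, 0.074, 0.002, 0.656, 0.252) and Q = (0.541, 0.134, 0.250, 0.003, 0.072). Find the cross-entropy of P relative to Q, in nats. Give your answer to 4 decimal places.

H(P,Q) = −Σ p·ln q.
  −0.016·ln(0.541) = 0.00983
  −0.074·ln(0.134) = 0.14873
  −0.002·ln(0.250) = 0.00277
  −0.656·ln(0.003) = 3.81080
  −0.252·ln(0.072) = 0.66303
H(P,Q) = 4.6352 nats.

4.6352 nats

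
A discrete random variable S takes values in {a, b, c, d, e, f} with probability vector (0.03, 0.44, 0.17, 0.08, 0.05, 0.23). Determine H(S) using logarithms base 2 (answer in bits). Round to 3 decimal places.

H(S) = −Σ p·log₂ p.
  −(0.03)·log₂(0.03) = 0.1518
  −(0.44)·log₂(0.44) = 0.5211
  −(0.17)·log₂(0.17) = 0.4346
  −(0.08)·log₂(0.08) = 0.2915
  −(0.05)·log₂(0.05) = 0.2161
  −(0.23)·log₂(0.23) = 0.4877
Sum: 0.1518 + 0.5211 + 0.4346 + 0.2915 + 0.2161 + 0.4877 = 2.103 bits.

2.103 bits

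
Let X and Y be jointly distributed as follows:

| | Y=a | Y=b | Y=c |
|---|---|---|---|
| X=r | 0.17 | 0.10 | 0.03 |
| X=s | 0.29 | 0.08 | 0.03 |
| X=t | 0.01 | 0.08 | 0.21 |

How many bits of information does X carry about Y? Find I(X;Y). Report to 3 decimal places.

0.388 bits

Marginals: p(X) = (0.3000, 0.4000, 0.3000), p(Y) = (0.4700, 0.2600, 0.2700).
I(X;Y) = H(X) + H(Y) − H(X,Y).
H(X) = 1.5710, H(Y) = 1.5273, H(X,Y) = 2.7105.
I(X;Y) = 1.5710 + 1.5273 − 2.7105 = 0.388 bits.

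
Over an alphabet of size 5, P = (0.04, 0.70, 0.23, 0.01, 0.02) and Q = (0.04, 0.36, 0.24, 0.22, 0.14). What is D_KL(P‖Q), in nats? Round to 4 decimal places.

0.3859 nats

D(P‖Q) = Σ p·ln(p/q).
  0.04·ln(0.04/0.04) = 0.00000
  0.70·ln(0.70/0.36) = 0.46548
  0.23·ln(0.23/0.24) = -0.00979
  0.01·ln(0.01/0.22) = -0.03091
  0.02·ln(0.02/0.14) = -0.03892
D(P‖Q) = 0.3859 nats.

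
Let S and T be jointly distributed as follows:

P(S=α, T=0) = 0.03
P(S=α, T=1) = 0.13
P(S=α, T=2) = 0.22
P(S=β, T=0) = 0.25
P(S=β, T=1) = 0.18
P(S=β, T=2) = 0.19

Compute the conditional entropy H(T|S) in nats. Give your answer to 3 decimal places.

Chain rule: H(T|S) = H(S,T) − H(S).
Marginals: p(S) = (0.3800, 0.6200), p(T) = (0.2800, 0.3100, 0.4100).
H(S,T) = 1.6743 nats; H(S) = 0.6641 nats.
H(T|S) = 1.6743 − 0.6641 = 1.010 nats.

1.010 nats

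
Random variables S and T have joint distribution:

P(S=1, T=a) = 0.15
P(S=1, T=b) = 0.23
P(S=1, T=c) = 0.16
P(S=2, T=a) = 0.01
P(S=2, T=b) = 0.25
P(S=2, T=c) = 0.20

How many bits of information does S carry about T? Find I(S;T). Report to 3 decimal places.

Marginals: p(S) = (0.5400, 0.4600), p(T) = (0.1600, 0.4800, 0.3600).
I(S;T) = H(S) + H(T) − H(S,T).
H(S) = 0.9954, H(T) = 1.4619, H(S,T) = 2.3521.
I(S;T) = 0.9954 + 1.4619 − 2.3521 = 0.105 bits.

0.105 bits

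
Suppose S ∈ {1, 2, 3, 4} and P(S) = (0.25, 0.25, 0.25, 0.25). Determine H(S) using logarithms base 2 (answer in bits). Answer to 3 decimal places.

2.000 bits

H(S) = −Σ p·log₂ p.
  −(0.25)·log₂(0.25) = 0.5000
  −(0.25)·log₂(0.25) = 0.5000
  −(0.25)·log₂(0.25) = 0.5000
  −(0.25)·log₂(0.25) = 0.5000
Sum: 0.5000 + 0.5000 + 0.5000 + 0.5000 = 2.000 bits.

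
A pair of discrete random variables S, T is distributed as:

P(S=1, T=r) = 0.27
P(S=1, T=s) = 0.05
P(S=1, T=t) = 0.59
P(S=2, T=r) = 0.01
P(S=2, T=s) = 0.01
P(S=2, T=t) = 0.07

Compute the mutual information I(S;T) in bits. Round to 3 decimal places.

Marginals: p(S) = (0.9100, 0.0900), p(T) = (0.2800, 0.0600, 0.6600).
I(S;T) = H(S) + H(T) − H(S,T).
H(S) = 0.4365, H(T) = 1.1534, H(S,T) = 1.5767.
I(S;T) = 0.4365 + 1.1534 − 1.5767 = 0.013 bits.

0.013 bits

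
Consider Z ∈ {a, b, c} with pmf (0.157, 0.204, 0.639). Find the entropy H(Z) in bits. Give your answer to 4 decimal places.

1.3001 bits

H(Z) = −Σ p·log₂ p.
  −(0.157)·log₂(0.157) = 0.41937
  −(0.204)·log₂(0.204) = 0.46785
  −(0.639)·log₂(0.639) = 0.41287
Sum: 0.41937 + 0.46785 + 0.41287 = 1.3001 bits.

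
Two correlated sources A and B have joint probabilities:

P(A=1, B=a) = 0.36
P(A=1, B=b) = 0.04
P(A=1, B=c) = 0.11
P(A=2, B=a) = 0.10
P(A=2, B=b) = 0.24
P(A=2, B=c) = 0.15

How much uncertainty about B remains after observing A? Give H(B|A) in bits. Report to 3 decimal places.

1.304 bits

Chain rule: H(B|A) = H(A,B) − H(A).
Marginals: p(A) = (0.5100, 0.4900), p(B) = (0.4600, 0.2800, 0.2600).
H(A,B) = 2.3035 bits; H(A) = 0.9997 bits.
H(B|A) = 2.3035 − 0.9997 = 1.304 bits.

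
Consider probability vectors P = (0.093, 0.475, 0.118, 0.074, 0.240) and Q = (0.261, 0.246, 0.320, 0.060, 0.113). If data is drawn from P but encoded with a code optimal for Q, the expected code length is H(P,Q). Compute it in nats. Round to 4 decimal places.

1.6570 nats

H(P,Q) = −Σ p·ln q.
  −0.093·ln(0.261) = 0.12492
  −0.475·ln(0.246) = 0.66615
  −0.118·ln(0.320) = 0.13445
  −0.074·ln(0.060) = 0.20819
  −0.240·ln(0.113) = 0.52329
H(P,Q) = 1.6570 nats.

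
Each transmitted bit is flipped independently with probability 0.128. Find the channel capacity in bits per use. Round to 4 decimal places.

0.4481 bits

Binary symmetric channel: C = 1 − h₂(ε) where h₂ is the binary entropy function.
h₂(0.128) = −0.128·log₂0.128 − 0.872·log₂0.872 = 0.5519.
C = 1 − 0.5519 = 0.4481 bits per channel use.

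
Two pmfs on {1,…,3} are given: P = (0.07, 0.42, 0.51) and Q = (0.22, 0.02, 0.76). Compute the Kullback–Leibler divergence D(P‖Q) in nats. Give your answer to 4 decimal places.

0.9951 nats

D(P‖Q) = Σ p·ln(p/q).
  0.07·ln(0.07/0.22) = -0.08016
  0.42·ln(0.42/0.02) = 1.27870
  0.51·ln(0.51/0.76) = -0.20344
D(P‖Q) = 0.9951 nats.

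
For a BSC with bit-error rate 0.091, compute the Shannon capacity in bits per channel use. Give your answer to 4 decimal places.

0.5602 bits

Binary symmetric channel: C = 1 − h₂(ε) where h₂ is the binary entropy function.
h₂(0.091) = −0.091·log₂0.091 − 0.909·log₂0.909 = 0.4398.
C = 1 − 0.4398 = 0.5602 bits per channel use.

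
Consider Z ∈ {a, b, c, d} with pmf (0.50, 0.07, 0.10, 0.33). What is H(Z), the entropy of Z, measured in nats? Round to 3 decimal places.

H(Z) = −Σ p·ln p.
  −(0.50)·ln(0.50) = 0.3466
  −(0.07)·ln(0.07) = 0.1861
  −(0.10)·ln(0.10) = 0.2303
  −(0.33)·ln(0.33) = 0.3659
Sum: 0.3466 + 0.1861 + 0.2303 + 0.3659 = 1.129 nats.

1.129 nats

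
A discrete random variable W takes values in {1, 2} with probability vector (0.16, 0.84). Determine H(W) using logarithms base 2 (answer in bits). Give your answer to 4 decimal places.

H(W) = −Σ p·log₂ p.
  −(0.16)·log₂(0.16) = 0.42302
  −(0.84)·log₂(0.84) = 0.21129
Sum: 0.42302 + 0.21129 = 0.6343 bits.

0.6343 bits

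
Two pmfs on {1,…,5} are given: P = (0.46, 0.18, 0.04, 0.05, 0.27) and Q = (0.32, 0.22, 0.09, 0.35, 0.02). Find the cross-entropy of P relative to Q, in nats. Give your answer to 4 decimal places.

H(P,Q) = −Σ p·ln q.
  −0.46·ln(0.32) = 0.52414
  −0.18·ln(0.22) = 0.27254
  −0.04·ln(0.09) = 0.09632
  −0.05·ln(0.35) = 0.05249
  −0.27·ln(0.02) = 1.05625
H(P,Q) = 2.0017 nats.

2.0017 nats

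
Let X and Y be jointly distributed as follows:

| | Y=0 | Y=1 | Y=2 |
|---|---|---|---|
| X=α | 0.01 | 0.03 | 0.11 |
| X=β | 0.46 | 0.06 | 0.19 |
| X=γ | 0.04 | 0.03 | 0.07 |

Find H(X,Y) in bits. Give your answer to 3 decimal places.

2.389 bits

H(X,Y) = −Σ p(x,y)·log₂ p(x,y) over all 9 cells.
  cell (α,0): −0.01·log₂0.01 = 0.0664
  cell (α,1): −0.03·log₂0.03 = 0.1518
  cell (α,2): −0.11·log₂0.11 = 0.3503
  cell (β,0): −0.46·log₂0.46 = 0.5153
  cell (β,1): −0.06·log₂0.06 = 0.2435
  cell (β,2): −0.19·log₂0.19 = 0.4552
  cell (γ,0): −0.04·log₂0.04 = 0.1858
  cell (γ,1): −0.03·log₂0.03 = 0.1518
  cell (γ,2): −0.07·log₂0.07 = 0.2686
Sum = 2.389 bits.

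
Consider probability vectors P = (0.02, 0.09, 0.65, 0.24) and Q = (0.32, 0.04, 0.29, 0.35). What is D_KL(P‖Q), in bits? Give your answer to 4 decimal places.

D(P‖Q) = Σ p·log₂(p/q).
  0.02·log₂(0.02/0.32) = -0.08000
  0.09·log₂(0.09/0.04) = 0.10529
  0.65·log₂(0.65/0.29) = 0.75685
  0.24·log₂(0.24/0.35) = -0.13064
D(P‖Q) = 0.6515 bits.

0.6515 bits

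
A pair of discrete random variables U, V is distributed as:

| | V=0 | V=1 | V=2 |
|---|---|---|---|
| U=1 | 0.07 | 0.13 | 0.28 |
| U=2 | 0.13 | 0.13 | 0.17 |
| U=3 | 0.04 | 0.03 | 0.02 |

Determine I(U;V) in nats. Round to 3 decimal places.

0.037 nats

Marginals: p(U) = (0.4800, 0.4300, 0.0900), p(V) = (0.2400, 0.2900, 0.4700).
I(U;V) = H(U) + H(V) − H(U,V).
H(U) = 0.9319, H(V) = 1.0564, H(U,V) = 1.9517.
I(U;V) = 0.9319 + 1.0564 − 1.9517 = 0.037 nats.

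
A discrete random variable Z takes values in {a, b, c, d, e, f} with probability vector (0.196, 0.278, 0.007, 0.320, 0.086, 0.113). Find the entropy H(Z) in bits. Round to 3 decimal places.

H(Z) = −Σ p·log₂ p.
  −(0.196)·log₂(0.196) = 0.4608
  −(0.278)·log₂(0.278) = 0.5134
  −(0.007)·log₂(0.007) = 0.0501
  −(0.320)·log₂(0.320) = 0.5260
  −(0.086)·log₂(0.086) = 0.3044
  −(0.113)·log₂(0.113) = 0.3555
Sum: 0.4608 + 0.5134 + 0.0501 + 0.5260 + 0.3044 + 0.3555 = 2.210 bits.

2.210 bits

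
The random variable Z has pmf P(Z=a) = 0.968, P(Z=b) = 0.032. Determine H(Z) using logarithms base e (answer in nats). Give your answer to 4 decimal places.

H(Z) = −Σ p·ln p.
  −(0.968)·ln(0.968) = 0.03148
  −(0.032)·ln(0.032) = 0.11014
Sum: 0.03148 + 0.11014 = 0.1416 nats.

0.1416 nats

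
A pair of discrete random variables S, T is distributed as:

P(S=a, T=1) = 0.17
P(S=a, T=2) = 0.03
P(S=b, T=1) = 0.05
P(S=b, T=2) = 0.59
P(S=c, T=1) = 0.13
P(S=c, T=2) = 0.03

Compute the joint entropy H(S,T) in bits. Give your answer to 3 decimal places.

1.786 bits

H(S,T) = −Σ p(x,y)·log₂ p(x,y) over all 6 cells.
  cell (a,1): −0.17·log₂0.17 = 0.4346
  cell (a,2): −0.03·log₂0.03 = 0.1518
  cell (b,1): −0.05·log₂0.05 = 0.2161
  cell (b,2): −0.59·log₂0.59 = 0.4491
  cell (c,1): −0.13·log₂0.13 = 0.3826
  cell (c,2): −0.03·log₂0.03 = 0.1518
Sum = 1.786 bits.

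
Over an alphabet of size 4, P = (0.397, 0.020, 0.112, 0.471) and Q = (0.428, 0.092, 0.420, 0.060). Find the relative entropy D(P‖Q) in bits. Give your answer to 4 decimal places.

1.0995 bits

D(P‖Q) = Σ p·log₂(p/q).
  0.397·log₂(0.397/0.428) = -0.04306
  0.020·log₂(0.020/0.092) = -0.04403
  0.112·log₂(0.112/0.420) = -0.21357
  0.471·log₂(0.471/0.060) = 1.40014
D(P‖Q) = 1.0995 bits.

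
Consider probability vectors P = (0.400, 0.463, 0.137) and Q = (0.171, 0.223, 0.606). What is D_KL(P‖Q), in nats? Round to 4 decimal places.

D(P‖Q) = Σ p·ln(p/q).
  0.400·ln(0.400/0.171) = 0.33992
  0.463·ln(0.463/0.223) = 0.33825
  0.137·ln(0.137/0.606) = -0.20371
D(P‖Q) = 0.4745 nats.

0.4745 nats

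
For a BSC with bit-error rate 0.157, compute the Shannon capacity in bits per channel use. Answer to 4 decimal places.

Binary symmetric channel: C = 1 − h₂(ε) where h₂ is the binary entropy function.
h₂(0.157) = −0.157·log₂0.157 − 0.843·log₂0.843 = 0.6271.
C = 1 − 0.6271 = 0.3729 bits per channel use.

0.3729 bits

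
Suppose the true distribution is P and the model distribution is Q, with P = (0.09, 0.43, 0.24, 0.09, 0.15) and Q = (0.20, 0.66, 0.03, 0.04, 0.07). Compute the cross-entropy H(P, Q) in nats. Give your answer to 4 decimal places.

H(P,Q) = −Σ p·ln q.
  −0.09·ln(0.20) = 0.14485
  −0.43·ln(0.66) = 0.17867
  −0.24·ln(0.03) = 0.84157
  −0.09·ln(0.04) = 0.28970
  −0.15·ln(0.07) = 0.39889
H(P,Q) = 1.8537 nats.

1.8537 nats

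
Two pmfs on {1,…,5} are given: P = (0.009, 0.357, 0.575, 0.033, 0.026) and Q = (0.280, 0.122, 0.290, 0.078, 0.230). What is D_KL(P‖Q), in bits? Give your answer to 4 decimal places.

0.9535 bits

D(P‖Q) = Σ p·log₂(p/q).
  0.009·log₂(0.009/0.280) = -0.04463
  0.357·log₂(0.357/0.122) = 0.55301
  0.575·log₂(0.575/0.290) = 0.56782
  0.033·log₂(0.033/0.078) = -0.04095
  0.026·log₂(0.026/0.230) = -0.08177
D(P‖Q) = 0.9535 bits.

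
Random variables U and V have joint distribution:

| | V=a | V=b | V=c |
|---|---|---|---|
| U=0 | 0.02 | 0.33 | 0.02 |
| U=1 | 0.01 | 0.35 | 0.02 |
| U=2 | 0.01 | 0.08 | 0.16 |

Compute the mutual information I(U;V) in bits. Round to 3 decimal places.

0.268 bits

Marginals: p(U) = (0.3700, 0.3800, 0.2500), p(V) = (0.0400, 0.7600, 0.2000).
I(U;V) = H(U) + H(V) − H(U,V).
H(U) = 1.5612, H(V) = 0.9510, H(U,V) = 2.2440.
I(U;V) = 1.5612 + 0.9510 − 2.2440 = 0.268 bits.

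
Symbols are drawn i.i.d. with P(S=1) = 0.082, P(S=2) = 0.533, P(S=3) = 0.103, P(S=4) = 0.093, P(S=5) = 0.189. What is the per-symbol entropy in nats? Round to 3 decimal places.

H(S) = −Σ p·ln p.
  −(0.082)·ln(0.082) = 0.2051
  −(0.533)·ln(0.533) = 0.3354
  −(0.103)·ln(0.103) = 0.2341
  −(0.093)·ln(0.093) = 0.2209
  −(0.189)·ln(0.189) = 0.3149
Sum: 0.2051 + 0.3354 + 0.2341 + 0.2209 + 0.3149 = 1.310 nats.

1.310 nats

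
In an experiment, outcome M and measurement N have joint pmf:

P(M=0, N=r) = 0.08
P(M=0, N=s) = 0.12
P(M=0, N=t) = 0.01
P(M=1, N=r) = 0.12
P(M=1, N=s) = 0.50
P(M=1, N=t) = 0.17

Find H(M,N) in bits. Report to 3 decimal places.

2.027 bits

H(M,N) = −Σ p(x,y)·log₂ p(x,y) over all 6 cells.
  cell (0,r): −0.08·log₂0.08 = 0.2915
  cell (0,s): −0.12·log₂0.12 = 0.3671
  cell (0,t): −0.01·log₂0.01 = 0.0664
  cell (1,r): −0.12·log₂0.12 = 0.3671
  cell (1,s): −0.50·log₂0.50 = 0.5000
  cell (1,t): −0.17·log₂0.17 = 0.4346
Sum = 2.027 bits.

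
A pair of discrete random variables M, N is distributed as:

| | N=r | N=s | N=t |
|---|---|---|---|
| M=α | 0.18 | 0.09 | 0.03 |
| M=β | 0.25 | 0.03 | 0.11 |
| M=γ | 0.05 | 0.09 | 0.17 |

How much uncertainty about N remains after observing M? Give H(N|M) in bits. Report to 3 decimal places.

1.300 bits

Marginals: p(M) = (0.3000, 0.3900, 0.3100), p(N) = (0.4800, 0.2100, 0.3100).
H(N|M) = Σ p(M) · H(N|M=·).
  M=α: p=0.3000, H(N|M=α) = 1.2955
  M=β: p=0.3900, H(N|M=β) = 1.2109
  M=γ: p=0.3100, H(N|M=γ) = 1.4179
Weighted sum = 1.300 bits.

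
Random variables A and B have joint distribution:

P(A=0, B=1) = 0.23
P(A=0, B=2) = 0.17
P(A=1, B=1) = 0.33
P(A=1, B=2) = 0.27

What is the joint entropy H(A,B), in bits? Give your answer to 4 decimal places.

H(A,B) = −Σ p(x,y)·log₂ p(x,y) over all 4 cells.
  cell (0,1): −0.23·log₂0.23 = 0.48767
  cell (0,2): −0.17·log₂0.17 = 0.43459
  cell (1,1): −0.33·log₂0.33 = 0.52782
  cell (1,2): −0.27·log₂0.27 = 0.51002
Sum = 1.9601 bits.

1.9601 bits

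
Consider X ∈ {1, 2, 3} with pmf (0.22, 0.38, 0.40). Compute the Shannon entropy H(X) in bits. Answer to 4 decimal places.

H(X) = −Σ p·log₂ p.
  −(0.22)·log₂(0.22) = 0.48057
  −(0.38)·log₂(0.38) = 0.53045
  −(0.40)·log₂(0.40) = 0.52877
Sum: 0.48057 + 0.53045 + 0.52877 = 1.5398 bits.

1.5398 bits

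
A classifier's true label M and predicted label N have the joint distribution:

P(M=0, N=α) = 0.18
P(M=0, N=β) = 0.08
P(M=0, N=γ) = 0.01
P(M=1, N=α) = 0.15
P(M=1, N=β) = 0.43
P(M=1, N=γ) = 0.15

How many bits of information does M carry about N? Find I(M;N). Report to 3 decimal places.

0.140 bits

Marginals: p(M) = (0.2700, 0.7300), p(N) = (0.3300, 0.5100, 0.1600).
I(M;N) = H(M) + H(N) − H(M,N).
H(M) = 0.8415, H(N) = 1.4463, H(M,N) = 2.1479.
I(M;N) = 0.8415 + 1.4463 − 2.1479 = 0.140 bits.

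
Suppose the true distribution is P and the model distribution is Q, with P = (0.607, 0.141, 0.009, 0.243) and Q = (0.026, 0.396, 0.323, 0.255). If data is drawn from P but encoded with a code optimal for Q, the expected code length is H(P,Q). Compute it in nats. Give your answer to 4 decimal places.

2.6882 nats

H(P,Q) = −Σ p·ln q.
  −0.607·ln(0.026) = 2.21534
  −0.141·ln(0.396) = 0.13061
  −0.009·ln(0.323) = 0.01017
  −0.243·ln(0.255) = 0.33206
H(P,Q) = 2.6882 nats.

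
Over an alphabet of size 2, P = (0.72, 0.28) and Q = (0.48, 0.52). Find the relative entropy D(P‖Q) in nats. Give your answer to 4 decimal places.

D(P‖Q) = Σ p·ln(p/q).
  0.72·ln(0.72/0.48) = 0.29193
  0.28·ln(0.28/0.52) = -0.17333
D(P‖Q) = 0.1186 nats.

0.1186 nats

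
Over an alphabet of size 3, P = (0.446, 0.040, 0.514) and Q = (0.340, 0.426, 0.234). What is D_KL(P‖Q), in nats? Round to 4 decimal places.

D(P‖Q) = Σ p·ln(p/q).
  0.446·ln(0.446/0.340) = 0.12103
  0.040·ln(0.040/0.426) = -0.09462
  0.514·ln(0.514/0.234) = 0.40447
D(P‖Q) = 0.4309 nats.

0.4309 nats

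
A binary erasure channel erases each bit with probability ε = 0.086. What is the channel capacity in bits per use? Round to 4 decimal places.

0.9140 bits

Binary erasure channel: capacity C = 1 − ε.
C = 1 − 0.086 = 0.9140 bits per channel use.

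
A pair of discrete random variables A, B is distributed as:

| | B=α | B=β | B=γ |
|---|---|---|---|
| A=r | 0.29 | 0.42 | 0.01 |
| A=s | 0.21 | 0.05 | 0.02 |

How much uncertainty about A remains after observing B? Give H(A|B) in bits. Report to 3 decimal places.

0.748 bits

Chain rule: H(A|B) = H(A,B) − H(B).
Marginals: p(A) = (0.7200, 0.2800), p(B) = (0.5000, 0.4700, 0.0300).
H(A,B) = 1.9118 bits; H(B) = 1.1637 bits.
H(A|B) = 1.9118 − 1.1637 = 0.748 bits.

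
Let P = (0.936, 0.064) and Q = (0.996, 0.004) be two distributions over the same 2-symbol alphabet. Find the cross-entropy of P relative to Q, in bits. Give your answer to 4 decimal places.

0.5152 bits

H(P,Q) = −Σ p·log₂ q.
  −0.936·log₂(0.996) = 0.00541
  −0.064·log₂(0.004) = 0.50981
H(P,Q) = 0.5152 bits.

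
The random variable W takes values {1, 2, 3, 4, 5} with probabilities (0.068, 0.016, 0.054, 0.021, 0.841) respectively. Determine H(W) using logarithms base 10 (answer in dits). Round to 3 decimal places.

H(W) = −Σ p·log₁₀ p.
  −(0.068)·log₁₀(0.068) = 0.0794
  −(0.016)·log₁₀(0.016) = 0.0287
  −(0.054)·log₁₀(0.054) = 0.0685
  −(0.021)·log₁₀(0.021) = 0.0352
  −(0.841)·log₁₀(0.841) = 0.0632
Sum: 0.0794 + 0.0287 + 0.0685 + 0.0352 + 0.0632 = 0.275 dits.

0.275 dits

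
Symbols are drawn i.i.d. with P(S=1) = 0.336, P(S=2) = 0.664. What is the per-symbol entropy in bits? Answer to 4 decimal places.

H(S) = −Σ p·log₂ p.
  −(0.336)·log₂(0.336) = 0.52868
  −(0.664)·log₂(0.664) = 0.39225
Sum: 0.52868 + 0.39225 = 0.9209 bits.

0.9209 bits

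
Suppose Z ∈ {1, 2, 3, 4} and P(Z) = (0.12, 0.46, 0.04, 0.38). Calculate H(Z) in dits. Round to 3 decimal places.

0.481 dits

H(Z) = −Σ p·log₁₀ p.
  −(0.12)·log₁₀(0.12) = 0.1105
  −(0.46)·log₁₀(0.46) = 0.1551
  −(0.04)·log₁₀(0.04) = 0.0559
  −(0.38)·log₁₀(0.38) = 0.1597
Sum: 0.1105 + 0.1551 + 0.0559 + 0.1597 = 0.481 dits.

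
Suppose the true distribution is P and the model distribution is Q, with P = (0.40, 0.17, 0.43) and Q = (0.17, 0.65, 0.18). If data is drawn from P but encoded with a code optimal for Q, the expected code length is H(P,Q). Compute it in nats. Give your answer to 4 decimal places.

1.5194 nats

H(P,Q) = −Σ p·ln q.
  −0.40·ln(0.17) = 0.70878
  −0.17·ln(0.65) = 0.07323
  −0.43·ln(0.18) = 0.73736
H(P,Q) = 1.5194 nats.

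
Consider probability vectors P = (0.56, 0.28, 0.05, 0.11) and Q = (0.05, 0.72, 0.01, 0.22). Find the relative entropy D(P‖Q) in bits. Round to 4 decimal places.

1.5764 bits

D(P‖Q) = Σ p·log₂(p/q).
  0.56·log₂(0.56/0.05) = 1.95184
  0.28·log₂(0.28/0.72) = -0.38152
  0.05·log₂(0.05/0.01) = 0.11610
  0.11·log₂(0.11/0.22) = -0.11000
D(P‖Q) = 1.5764 bits.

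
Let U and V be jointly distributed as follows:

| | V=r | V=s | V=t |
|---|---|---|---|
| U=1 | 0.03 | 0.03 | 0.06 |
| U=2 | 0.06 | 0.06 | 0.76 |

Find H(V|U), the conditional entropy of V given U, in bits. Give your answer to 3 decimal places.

0.806 bits

Marginals: p(U) = (0.1200, 0.8800), p(V) = (0.0900, 0.0900, 0.8200).
H(V|U) = Σ p(U) · H(V|U=·).
  U=1: p=0.1200, H(V|U=1) = 1.5000
  U=2: p=0.8800, H(V|U=2) = 0.7110
Weighted sum = 0.806 bits.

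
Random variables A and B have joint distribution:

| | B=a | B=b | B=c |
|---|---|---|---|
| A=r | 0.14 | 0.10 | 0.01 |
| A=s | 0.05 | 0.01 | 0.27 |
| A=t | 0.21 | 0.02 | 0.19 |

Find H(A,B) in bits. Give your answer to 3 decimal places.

2.629 bits

H(A,B) = −Σ p(x,y)·log₂ p(x,y) over all 9 cells.
  cell (r,a): −0.14·log₂0.14 = 0.3971
  cell (r,b): −0.10·log₂0.10 = 0.3322
  cell (r,c): −0.01·log₂0.01 = 0.0664
  cell (s,a): −0.05·log₂0.05 = 0.2161
  cell (s,b): −0.01·log₂0.01 = 0.0664
  cell (s,c): −0.27·log₂0.27 = 0.5100
  cell (t,a): −0.21·log₂0.21 = 0.4728
  cell (t,b): −0.02·log₂0.02 = 0.1129
  cell (t,c): −0.19·log₂0.19 = 0.4552
Sum = 2.629 bits.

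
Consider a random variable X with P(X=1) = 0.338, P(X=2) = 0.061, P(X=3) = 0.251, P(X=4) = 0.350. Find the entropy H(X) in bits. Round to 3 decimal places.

1.806 bits

H(X) = −Σ p·log₂ p.
  −(0.338)·log₂(0.338) = 0.5289
  −(0.061)·log₂(0.061) = 0.2461
  −(0.251)·log₂(0.251) = 0.5006
  −(0.350)·log₂(0.350) = 0.5301
Sum: 0.5289 + 0.2461 + 0.5006 + 0.5301 = 1.806 bits.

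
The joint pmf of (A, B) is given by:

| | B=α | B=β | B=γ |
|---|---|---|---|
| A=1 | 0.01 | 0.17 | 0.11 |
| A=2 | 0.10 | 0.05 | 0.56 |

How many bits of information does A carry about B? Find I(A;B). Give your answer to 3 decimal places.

0.219 bits

Marginals: p(A) = (0.2900, 0.7100), p(B) = (0.1100, 0.2200, 0.6700).
I(A;B) = H(A) + H(B) − H(A,B).
H(A) = 0.8687, H(B) = 1.2180, H(A,B) = 1.8680.
I(A;B) = 0.8687 + 1.2180 − 1.8680 = 0.219 bits.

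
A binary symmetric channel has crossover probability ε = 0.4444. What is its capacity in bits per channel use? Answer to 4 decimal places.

Binary symmetric channel: C = 1 − h₂(ε) where h₂ is the binary entropy function.
h₂(0.4444) = −0.4444·log₂0.4444 − 0.5556·log₂0.5556 = 0.9911.
C = 1 − 0.9911 = 0.0089 bits per channel use.

0.0089 bits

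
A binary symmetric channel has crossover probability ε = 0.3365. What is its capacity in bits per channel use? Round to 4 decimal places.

0.0786 bits

Binary symmetric channel: C = 1 − h₂(ε) where h₂ is the binary entropy function.
h₂(0.3365) = −0.3365·log₂0.3365 − 0.6635·log₂0.6635 = 0.9214.
C = 1 − 0.9214 = 0.0786 bits per channel use.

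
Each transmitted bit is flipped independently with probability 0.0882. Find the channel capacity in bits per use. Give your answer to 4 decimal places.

0.5696 bits

Binary symmetric channel: C = 1 − h₂(ε) where h₂ is the binary entropy function.
h₂(0.0882) = −0.0882·log₂0.0882 − 0.9118·log₂0.9118 = 0.4304.
C = 1 − 0.4304 = 0.5696 bits per channel use.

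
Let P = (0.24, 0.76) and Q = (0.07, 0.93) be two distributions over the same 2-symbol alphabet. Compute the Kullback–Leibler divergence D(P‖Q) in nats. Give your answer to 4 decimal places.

D(P‖Q) = Σ p·ln(p/q).
  0.24·ln(0.24/0.07) = 0.29571
  0.76·ln(0.76/0.93) = -0.15342
D(P‖Q) = 0.1423 nats.

0.1423 nats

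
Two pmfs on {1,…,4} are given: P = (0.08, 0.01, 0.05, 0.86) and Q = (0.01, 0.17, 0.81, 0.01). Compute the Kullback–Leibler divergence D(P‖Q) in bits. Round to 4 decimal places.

5.5248 bits

D(P‖Q) = Σ p·log₂(p/q).
  0.08·log₂(0.08/0.01) = 0.24000
  0.01·log₂(0.01/0.17) = -0.04087
  0.05·log₂(0.05/0.81) = -0.20090
  0.86·log₂(0.86/0.01) = 5.52659
D(P‖Q) = 5.5248 bits.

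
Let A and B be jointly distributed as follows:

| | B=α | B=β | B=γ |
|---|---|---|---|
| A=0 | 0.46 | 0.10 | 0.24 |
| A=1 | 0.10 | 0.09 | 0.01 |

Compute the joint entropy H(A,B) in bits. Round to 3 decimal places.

H(A,B) = −Σ p(x,y)·log₂ p(x,y) over all 6 cells.
  cell (0,α): −0.46·log₂0.46 = 0.5153
  cell (0,β): −0.10·log₂0.10 = 0.3322
  cell (0,γ): −0.24·log₂0.24 = 0.4941
  cell (1,α): −0.10·log₂0.10 = 0.3322
  cell (1,β): −0.09·log₂0.09 = 0.3127
  cell (1,γ): −0.01·log₂0.01 = 0.0664
Sum = 2.053 bits.

2.053 bits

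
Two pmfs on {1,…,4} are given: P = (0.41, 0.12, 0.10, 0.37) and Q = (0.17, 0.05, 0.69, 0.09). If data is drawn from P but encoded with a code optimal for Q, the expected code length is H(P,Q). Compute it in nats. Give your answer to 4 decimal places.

H(P,Q) = −Σ p·ln q.
  −0.41·ln(0.17) = 0.72650
  −0.12·ln(0.05) = 0.35949
  −0.10·ln(0.69) = 0.03711
  −0.37·ln(0.09) = 0.89094
H(P,Q) = 2.0140 nats.

2.0140 nats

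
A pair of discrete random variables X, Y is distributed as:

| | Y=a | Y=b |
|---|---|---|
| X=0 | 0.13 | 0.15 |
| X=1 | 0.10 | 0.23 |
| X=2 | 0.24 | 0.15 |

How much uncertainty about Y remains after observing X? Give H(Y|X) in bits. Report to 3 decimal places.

Marginals: p(X) = (0.2800, 0.3300, 0.3900), p(Y) = (0.4700, 0.5300).
H(Y|X) = Σ p(X) · H(Y|X=·).
  X=0: p=0.2800, H(Y|X=0) = 0.9963
  X=1: p=0.3300, H(Y|X=1) = 0.8850
  X=2: p=0.3900, H(Y|X=2) = 0.9612
Weighted sum = 0.946 bits.

0.946 bits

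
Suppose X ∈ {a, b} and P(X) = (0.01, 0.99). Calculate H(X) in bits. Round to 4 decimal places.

0.0808 bits

H(X) = −Σ p·log₂ p.
  −(0.01)·log₂(0.01) = 0.06644
  −(0.99)·log₂(0.99) = 0.01435
Sum: 0.06644 + 0.01435 = 0.0808 bits.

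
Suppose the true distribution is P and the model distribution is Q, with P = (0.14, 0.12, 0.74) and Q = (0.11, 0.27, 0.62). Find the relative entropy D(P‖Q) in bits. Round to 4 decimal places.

D(P‖Q) = Σ p·log₂(p/q).
  0.14·log₂(0.14/0.11) = 0.04871
  0.12·log₂(0.12/0.27) = -0.14039
  0.74·log₂(0.74/0.62) = 0.18889
D(P‖Q) = 0.0972 bits.

0.0972 bits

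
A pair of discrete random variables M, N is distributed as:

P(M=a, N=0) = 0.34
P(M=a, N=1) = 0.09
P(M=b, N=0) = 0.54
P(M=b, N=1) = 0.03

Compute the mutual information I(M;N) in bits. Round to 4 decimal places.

0.0415 bits

Marginals: p(M) = (0.4300, 0.5700), p(N) = (0.8800, 0.1200).
I(M;N) = Σ p(x,y)·log₂[p(x,y)/(p(x)p(y))].
  (a,0): 0.34·log₂(0.8985) = -0.05249
  (a,1): 0.09·log₂(1.7442) = 0.07223
  (b,0): 0.54·log₂(1.0766) = 0.05747
  (b,1): 0.03·log₂(0.4386) = -0.03567
Sum = 0.0415 bits.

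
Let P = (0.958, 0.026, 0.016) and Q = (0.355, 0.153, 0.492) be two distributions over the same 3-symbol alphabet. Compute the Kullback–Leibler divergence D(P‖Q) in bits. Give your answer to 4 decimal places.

D(P‖Q) = Σ p·log₂(p/q).
  0.958·log₂(0.958/0.355) = 1.37205
  0.026·log₂(0.026/0.153) = -0.06648
  0.016·log₂(0.016/0.492) = -0.07908
D(P‖Q) = 1.2265 bits.

1.2265 bits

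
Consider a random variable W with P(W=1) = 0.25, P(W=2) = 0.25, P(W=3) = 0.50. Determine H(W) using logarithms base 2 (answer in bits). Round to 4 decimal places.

1.5000 bits

H(W) = −Σ p·log₂ p.
  −(0.25)·log₂(0.25) = 0.50000
  −(0.25)·log₂(0.25) = 0.50000
  −(0.50)·log₂(0.50) = 0.50000
Sum: 0.50000 + 0.50000 + 0.50000 = 1.5000 bits.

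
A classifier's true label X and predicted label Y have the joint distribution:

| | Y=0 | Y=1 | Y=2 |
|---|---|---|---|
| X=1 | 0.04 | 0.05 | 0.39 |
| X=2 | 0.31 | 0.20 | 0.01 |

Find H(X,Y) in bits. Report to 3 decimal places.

H(X,Y) = −Σ p(x,y)·log₂ p(x,y) over all 6 cells.
  cell (1,0): −0.04·log₂0.04 = 0.1858
  cell (1,1): −0.05·log₂0.05 = 0.2161
  cell (1,2): −0.39·log₂0.39 = 0.5298
  cell (2,0): −0.31·log₂0.31 = 0.5238
  cell (2,1): −0.20·log₂0.20 = 0.4644
  cell (2,2): −0.01·log₂0.01 = 0.0664
Sum = 1.986 bits.

1.986 bits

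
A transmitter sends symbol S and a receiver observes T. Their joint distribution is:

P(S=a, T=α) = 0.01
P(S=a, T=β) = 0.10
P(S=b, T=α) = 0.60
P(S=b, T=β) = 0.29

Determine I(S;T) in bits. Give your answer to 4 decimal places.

0.1060 bits

Marginals: p(S) = (0.1100, 0.8900), p(T) = (0.6100, 0.3900).
I(S;T) = H(S) + H(T) − H(S,T).
H(S) = 0.4999, H(T) = 0.9648, H(S,T) = 1.3587.
I(S;T) = 0.4999 + 0.9648 − 1.3587 = 0.1060 bits.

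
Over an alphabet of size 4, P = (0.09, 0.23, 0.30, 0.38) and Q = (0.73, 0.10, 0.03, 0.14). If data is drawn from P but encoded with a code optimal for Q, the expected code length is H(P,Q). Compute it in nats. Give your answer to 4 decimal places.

2.3570 nats

H(P,Q) = −Σ p·ln q.
  −0.09·ln(0.73) = 0.02832
  −0.23·ln(0.10) = 0.52959
  −0.30·ln(0.03) = 1.05197
  −0.38·ln(0.14) = 0.74712
H(P,Q) = 2.3570 nats.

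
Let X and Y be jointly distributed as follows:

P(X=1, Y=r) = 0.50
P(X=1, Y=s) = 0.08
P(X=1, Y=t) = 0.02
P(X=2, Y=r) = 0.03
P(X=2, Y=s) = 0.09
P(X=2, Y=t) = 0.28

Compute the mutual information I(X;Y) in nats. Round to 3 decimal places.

Marginals: p(X) = (0.6000, 0.4000), p(Y) = (0.5300, 0.1700, 0.3000).
I(X;Y) = Σ p(x,y)·ln[p(x,y)/(p(x)p(y))].
  (1,r): 0.50·ln(1.5723) = 0.2263
  (1,s): 0.08·ln(0.7843) = -0.0194
  (1,t): 0.02·ln(0.1111) = -0.0439
  (2,r): 0.03·ln(0.1415) = -0.0587
  (2,s): 0.09·ln(1.3235) = 0.0252
  (2,t): 0.28·ln(2.3333) = 0.2372
Sum = 0.367 nats.

0.367 nats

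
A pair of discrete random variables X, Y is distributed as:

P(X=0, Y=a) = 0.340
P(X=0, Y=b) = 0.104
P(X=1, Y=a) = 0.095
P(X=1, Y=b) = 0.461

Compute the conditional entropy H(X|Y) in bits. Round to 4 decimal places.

0.7186 bits

Marginals: p(X) = (0.4440, 0.5560), p(Y) = (0.4350, 0.5650).
H(X|Y) = Σ p(Y) · H(X|Y=·).
  Y=a: p=0.4350, H(X|Y=a) = 0.7572
  Y=b: p=0.5650, H(X|Y=b) = 0.6889
Weighted sum = 0.7186 bits.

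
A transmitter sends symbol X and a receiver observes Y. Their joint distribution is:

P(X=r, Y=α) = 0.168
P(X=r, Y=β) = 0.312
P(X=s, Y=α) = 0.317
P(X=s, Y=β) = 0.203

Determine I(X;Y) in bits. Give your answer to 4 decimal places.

0.0492 bits

Marginals: p(X) = (0.4800, 0.5200), p(Y) = (0.4850, 0.5150).
I(X;Y) = Σ p(x,y)·log₂[p(x,y)/(p(x)p(y))].
  (r,α): 0.168·log₂(0.7216) = -0.07907
  (r,β): 0.312·log₂(1.2621) = 0.10479
  (s,α): 0.317·log₂(1.2569) = 0.10458
  (s,β): 0.203·log₂(0.7580) = -0.08113
Sum = 0.0492 bits.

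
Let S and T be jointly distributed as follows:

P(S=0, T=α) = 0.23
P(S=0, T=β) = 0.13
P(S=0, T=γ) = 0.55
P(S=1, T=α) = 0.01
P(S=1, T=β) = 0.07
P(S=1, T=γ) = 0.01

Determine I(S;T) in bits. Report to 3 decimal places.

0.117 bits

Marginals: p(S) = (0.9100, 0.0900), p(T) = (0.2400, 0.2000, 0.5600).
I(S;T) = H(S) + H(T) − H(S,T).
H(S) = 0.4365, H(T) = 1.4270, H(S,T) = 1.7461.
I(S;T) = 0.4365 + 1.4270 − 1.7461 = 0.117 bits.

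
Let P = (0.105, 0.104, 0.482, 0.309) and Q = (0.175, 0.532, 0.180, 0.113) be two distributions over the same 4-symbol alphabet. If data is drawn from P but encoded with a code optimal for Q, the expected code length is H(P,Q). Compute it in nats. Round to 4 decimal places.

H(P,Q) = −Σ p·ln q.
  −0.105·ln(0.175) = 0.18301
  −0.104·ln(0.532) = 0.06564
  −0.482·ln(0.180) = 0.82653
  −0.309·ln(0.113) = 0.67373
H(P,Q) = 1.7489 nats.

1.7489 nats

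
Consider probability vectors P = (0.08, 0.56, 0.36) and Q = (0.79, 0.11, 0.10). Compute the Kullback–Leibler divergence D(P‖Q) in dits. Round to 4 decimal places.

0.5165 dits

D(P‖Q) = Σ p·log₁₀(p/q).
  0.08·log₁₀(0.08/0.79) = -0.07956
  0.56·log₁₀(0.56/0.11) = 0.39581
  0.36·log₁₀(0.36/0.10) = 0.20027
D(P‖Q) = 0.5165 dits.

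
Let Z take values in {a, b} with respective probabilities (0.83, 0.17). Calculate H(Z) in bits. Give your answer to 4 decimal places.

0.6577 bits

H(Z) = −Σ p·log₂ p.
  −(0.83)·log₂(0.83) = 0.22312
  −(0.17)·log₂(0.17) = 0.43459
Sum: 0.22312 + 0.43459 = 0.6577 bits.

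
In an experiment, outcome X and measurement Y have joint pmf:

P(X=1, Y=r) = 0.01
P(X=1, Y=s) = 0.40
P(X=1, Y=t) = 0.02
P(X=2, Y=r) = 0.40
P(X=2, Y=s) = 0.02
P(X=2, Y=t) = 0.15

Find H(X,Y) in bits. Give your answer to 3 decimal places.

H(X,Y) = −Σ p(x,y)·log₂ p(x,y) over all 6 cells.
  cell (1,r): −0.01·log₂0.01 = 0.0664
  cell (1,s): −0.40·log₂0.40 = 0.5288
  cell (1,t): −0.02·log₂0.02 = 0.1129
  cell (2,r): −0.40·log₂0.40 = 0.5288
  cell (2,s): −0.02·log₂0.02 = 0.1129
  cell (2,t): −0.15·log₂0.15 = 0.4105
Sum = 1.760 bits.

1.760 bits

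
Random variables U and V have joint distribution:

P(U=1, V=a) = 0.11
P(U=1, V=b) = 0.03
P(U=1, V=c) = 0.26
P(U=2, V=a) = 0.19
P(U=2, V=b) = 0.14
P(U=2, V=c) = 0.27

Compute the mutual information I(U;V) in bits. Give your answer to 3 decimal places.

0.042 bits

Marginals: p(U) = (0.4000, 0.6000), p(V) = (0.3000, 0.1700, 0.5300).
I(U;V) = Σ p(x,y)·log₂[p(x,y)/(p(x)p(y))].
  (1,a): 0.11·log₂(0.9167) = -0.0138
  (1,b): 0.03·log₂(0.4412) = -0.0354
  (1,c): 0.26·log₂(1.2264) = 0.0766
  (2,a): 0.19·log₂(1.0556) = 0.0148
  (2,b): 0.14·log₂(1.3725) = 0.0640
  (2,c): 0.27·log₂(0.8491) = -0.0637
Sum = 0.042 bits.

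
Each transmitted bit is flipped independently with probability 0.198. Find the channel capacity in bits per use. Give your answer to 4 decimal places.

Binary symmetric channel: C = 1 − h₂(ε) where h₂ is the binary entropy function.
h₂(0.198) = −0.198·log₂0.198 − 0.802·log₂0.802 = 0.7179.
C = 1 − 0.7179 = 0.2821 bits per channel use.

0.2821 bits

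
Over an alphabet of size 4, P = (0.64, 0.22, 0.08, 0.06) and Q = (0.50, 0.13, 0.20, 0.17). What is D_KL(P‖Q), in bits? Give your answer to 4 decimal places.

0.1990 bits

D(P‖Q) = Σ p·log₂(p/q).
  0.64·log₂(0.64/0.50) = 0.22793
  0.22·log₂(0.22/0.13) = 0.16698
  0.08·log₂(0.08/0.20) = -0.10575
  0.06·log₂(0.06/0.17) = -0.09015
D(P‖Q) = 0.1990 bits.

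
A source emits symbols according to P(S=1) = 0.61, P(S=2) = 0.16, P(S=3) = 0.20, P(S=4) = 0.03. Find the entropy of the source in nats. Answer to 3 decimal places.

1.022 nats

H(S) = −Σ p·ln p.
  −(0.61)·ln(0.61) = 0.3015
  −(0.16)·ln(0.16) = 0.2932
  −(0.20)·ln(0.20) = 0.3219
  −(0.03)·ln(0.03) = 0.1052
Sum: 0.3015 + 0.2932 + 0.3219 + 0.1052 = 1.022 nats.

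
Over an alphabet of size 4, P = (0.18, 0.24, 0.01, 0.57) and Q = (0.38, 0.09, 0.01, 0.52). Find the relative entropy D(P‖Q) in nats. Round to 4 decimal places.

D(P‖Q) = Σ p·ln(p/q).
  0.18·ln(0.18/0.38) = -0.13450
  0.24·ln(0.24/0.09) = 0.23540
  0.01·ln(0.01/0.01) = 0.00000
  0.57·ln(0.57/0.52) = 0.05233
D(P‖Q) = 0.1532 nats.

0.1532 nats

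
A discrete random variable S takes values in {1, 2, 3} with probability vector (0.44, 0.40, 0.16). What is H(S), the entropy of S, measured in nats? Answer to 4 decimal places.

1.0210 nats

H(S) = −Σ p·ln p.
  −(0.44)·ln(0.44) = 0.36123
  −(0.40)·ln(0.40) = 0.36652
  −(0.16)·ln(0.16) = 0.29321
Sum: 0.36123 + 0.36652 + 0.29321 = 1.0210 nats.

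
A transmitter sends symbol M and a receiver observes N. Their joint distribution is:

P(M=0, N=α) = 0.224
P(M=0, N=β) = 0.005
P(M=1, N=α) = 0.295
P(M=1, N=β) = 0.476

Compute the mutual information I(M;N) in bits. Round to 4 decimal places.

Marginals: p(M) = (0.2290, 0.7710), p(N) = (0.5190, 0.4810).
I(M;N) = Σ p(x,y)·log₂[p(x,y)/(p(x)p(y))].
  (0,α): 0.224·log₂(1.8847) = 0.20481
  (0,β): 0.005·log₂(0.0454) = -0.02231
  (1,α): 0.295·log₂(0.7372) = -0.12975
  (1,β): 0.476·log₂(1.2835) = 0.17142
Sum = 0.2242 bits.

0.2242 bits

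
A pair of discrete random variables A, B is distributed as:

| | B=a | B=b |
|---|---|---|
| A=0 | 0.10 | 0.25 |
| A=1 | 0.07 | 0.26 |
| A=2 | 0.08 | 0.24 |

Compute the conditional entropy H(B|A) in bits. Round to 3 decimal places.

0.808 bits

Chain rule: H(B|A) = H(A,B) − H(A).
Marginals: p(A) = (0.3500, 0.3300, 0.3200), p(B) = (0.2500, 0.7500).
H(A,B) = 2.3917 bits; H(A) = 1.5840 bits.
H(B|A) = 2.3917 − 1.5840 = 0.808 bits.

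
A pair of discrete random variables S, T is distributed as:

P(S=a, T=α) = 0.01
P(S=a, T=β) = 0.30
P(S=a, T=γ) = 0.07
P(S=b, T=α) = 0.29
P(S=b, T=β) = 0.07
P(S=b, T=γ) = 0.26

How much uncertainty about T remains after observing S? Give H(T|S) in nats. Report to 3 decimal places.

Chain rule: H(T|S) = H(S,T) − H(S).
Marginals: p(S) = (0.3800, 0.6200), p(T) = (0.3000, 0.3700, 0.3300).
H(S,T) = 1.4888 nats; H(S) = 0.6641 nats.
H(T|S) = 1.4888 − 0.6641 = 0.825 nats.

0.825 nats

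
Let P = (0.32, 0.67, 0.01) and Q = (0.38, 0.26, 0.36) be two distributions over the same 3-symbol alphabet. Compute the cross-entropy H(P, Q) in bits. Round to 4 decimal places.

H(P,Q) = −Σ p·log₂ q.
  −0.32·log₂(0.38) = 0.44670
  −0.67·log₂(0.26) = 1.30209
  −0.01·log₂(0.36) = 0.01474
H(P,Q) = 1.7635 bits.

1.7635 bits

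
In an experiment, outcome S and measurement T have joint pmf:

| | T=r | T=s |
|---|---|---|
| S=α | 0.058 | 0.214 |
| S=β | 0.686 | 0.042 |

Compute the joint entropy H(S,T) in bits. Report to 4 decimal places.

H(S,T) = −Σ p(x,y)·log₂ p(x,y) over all 4 cells.
  cell (α,r): −0.058·log₂0.058 = 0.23825
  cell (α,s): −0.214·log₂0.214 = 0.47600
  cell (β,r): −0.686·log₂0.686 = 0.37299
  cell (β,s): −0.042·log₂0.042 = 0.19209
Sum = 1.2793 bits.

1.2793 bits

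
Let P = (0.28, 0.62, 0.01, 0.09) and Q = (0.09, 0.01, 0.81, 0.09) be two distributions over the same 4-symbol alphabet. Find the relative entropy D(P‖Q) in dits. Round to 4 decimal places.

1.2302 dits

D(P‖Q) = Σ p·log₁₀(p/q).
  0.28·log₁₀(0.28/0.09) = 0.13802
  0.62·log₁₀(0.62/0.01) = 1.11128
  0.01·log₁₀(0.01/0.81) = -0.01908
  0.09·log₁₀(0.09/0.09) = 0.00000
D(P‖Q) = 1.2302 dits.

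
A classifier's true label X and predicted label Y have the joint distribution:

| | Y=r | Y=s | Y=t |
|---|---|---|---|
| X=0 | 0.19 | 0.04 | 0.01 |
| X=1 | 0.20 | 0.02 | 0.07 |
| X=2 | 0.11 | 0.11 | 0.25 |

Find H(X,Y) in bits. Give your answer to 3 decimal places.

H(X,Y) = −Σ p(x,y)·log₂ p(x,y) over all 9 cells.
  cell (0,r): −0.19·log₂0.19 = 0.4552
  cell (0,s): −0.04·log₂0.04 = 0.1858
  cell (0,t): −0.01·log₂0.01 = 0.0664
  cell (1,r): −0.20·log₂0.20 = 0.4644
  cell (1,s): −0.02·log₂0.02 = 0.1129
  cell (1,t): −0.07·log₂0.07 = 0.2686
  cell (2,r): −0.11·log₂0.11 = 0.3503
  cell (2,s): −0.11·log₂0.11 = 0.3503
  cell (2,t): −0.25·log₂0.25 = 0.5000
Sum = 2.754 bits.

2.754 bits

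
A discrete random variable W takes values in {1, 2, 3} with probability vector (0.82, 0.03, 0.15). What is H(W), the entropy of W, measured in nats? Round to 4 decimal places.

H(W) = −Σ p·ln p.
  −(0.82)·ln(0.82) = 0.16273
  −(0.03)·ln(0.03) = 0.10520
  −(0.15)·ln(0.15) = 0.28457
Sum: 0.16273 + 0.10520 + 0.28457 = 0.5525 nats.

0.5525 nats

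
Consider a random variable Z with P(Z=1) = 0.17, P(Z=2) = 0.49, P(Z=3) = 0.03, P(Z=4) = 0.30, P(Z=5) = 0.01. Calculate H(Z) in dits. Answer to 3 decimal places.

H(Z) = −Σ p·log₁₀ p.
  −(0.17)·log₁₀(0.17) = 0.1308
  −(0.49)·log₁₀(0.49) = 0.1518
  −(0.03)·log₁₀(0.03) = 0.0457
  −(0.30)·log₁₀(0.30) = 0.1569
  −(0.01)·log₁₀(0.01) = 0.0200
Sum: 0.1308 + 0.1518 + 0.0457 + 0.1569 + 0.0200 = 0.505 dits.

0.505 dits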